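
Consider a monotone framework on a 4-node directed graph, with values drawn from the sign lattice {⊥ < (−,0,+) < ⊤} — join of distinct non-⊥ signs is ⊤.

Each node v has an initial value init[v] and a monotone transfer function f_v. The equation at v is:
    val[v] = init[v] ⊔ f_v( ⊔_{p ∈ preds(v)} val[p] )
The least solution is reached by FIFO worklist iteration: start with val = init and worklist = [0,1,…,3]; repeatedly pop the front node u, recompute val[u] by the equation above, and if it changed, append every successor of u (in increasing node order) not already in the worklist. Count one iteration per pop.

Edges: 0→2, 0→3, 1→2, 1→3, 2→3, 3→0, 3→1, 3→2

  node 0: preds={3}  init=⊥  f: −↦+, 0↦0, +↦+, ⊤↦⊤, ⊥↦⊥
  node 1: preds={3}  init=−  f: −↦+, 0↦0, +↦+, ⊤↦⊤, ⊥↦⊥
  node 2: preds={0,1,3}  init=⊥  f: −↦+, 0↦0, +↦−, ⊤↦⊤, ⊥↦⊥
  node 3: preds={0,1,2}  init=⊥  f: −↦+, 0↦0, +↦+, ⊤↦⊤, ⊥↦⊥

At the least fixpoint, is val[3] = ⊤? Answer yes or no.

Trace (8 dequeues):
  [1] u=0 | in ⊥ | out ⊥ | ==
  [2] u=1 | in ⊥ | out − | ==
  [3] u=2 | in − | out + | prev ⊥ | push {}
  [4] u=3 | in ⊤ | out ⊤ | prev ⊥ | push {0,1,2}
  [5] u=0 | in ⊤ | out ⊤ | prev ⊥ | push {3}
  [6] u=1 | in ⊤ | out ⊤ | prev − | push {}
  [7] u=2 | in ⊤ | out ⊤ | prev + | push {}
  [8] u=3 | in ⊤ | out ⊤ | ==

Converged values:
  [0] ⊤
  [1] ⊤
  [2] ⊤
  [3] ⊤

yes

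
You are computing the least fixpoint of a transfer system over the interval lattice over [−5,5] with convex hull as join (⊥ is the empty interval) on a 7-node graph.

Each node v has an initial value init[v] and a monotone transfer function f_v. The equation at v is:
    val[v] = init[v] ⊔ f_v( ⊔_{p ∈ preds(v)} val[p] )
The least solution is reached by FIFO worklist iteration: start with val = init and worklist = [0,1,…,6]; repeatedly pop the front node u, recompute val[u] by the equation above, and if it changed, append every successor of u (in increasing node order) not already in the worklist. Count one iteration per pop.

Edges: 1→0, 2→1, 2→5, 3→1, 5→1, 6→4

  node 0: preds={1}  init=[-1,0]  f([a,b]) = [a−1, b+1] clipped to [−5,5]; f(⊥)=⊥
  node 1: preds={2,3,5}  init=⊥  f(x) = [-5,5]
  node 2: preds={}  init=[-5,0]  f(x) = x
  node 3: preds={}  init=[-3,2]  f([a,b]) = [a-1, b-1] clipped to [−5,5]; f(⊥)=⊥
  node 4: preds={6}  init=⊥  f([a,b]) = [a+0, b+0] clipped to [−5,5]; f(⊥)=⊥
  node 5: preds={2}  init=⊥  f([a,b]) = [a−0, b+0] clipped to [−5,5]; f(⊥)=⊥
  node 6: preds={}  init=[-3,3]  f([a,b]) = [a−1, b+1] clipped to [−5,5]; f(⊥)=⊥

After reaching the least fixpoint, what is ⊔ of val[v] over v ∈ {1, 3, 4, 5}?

[-5,5]

Trace (9 dequeues):
  [1] u=0 | in ⊥ | out [-1,0] | ==
  [2] u=1 | in [-5,2] | out [-5,5] | prev ⊥ | push {0}
  [3] u=2 | in ⊥ | out [-5,0] | ==
  [4] u=3 | in ⊥ | out [-3,2] | ==
  [5] u=4 | in [-3,3] | out [-3,3] | prev ⊥ | push {}
  [6] u=5 | in [-5,0] | out [-5,0] | prev ⊥ | push {1}
  [7] u=6 | in ⊥ | out [-3,3] | ==
  [8] u=0 | in [-5,5] | out [-5,5] | prev [-1,0] | push {}
  [9] u=1 | in [-5,2] | out [-5,5] | ==

Converged values:
  [0] [-5,5]
  [1] [-5,5]
  [2] [-5,0]
  [3] [-3,2]
  [4] [-3,3]
  [5] [-5,0]
  [6] [-3,3]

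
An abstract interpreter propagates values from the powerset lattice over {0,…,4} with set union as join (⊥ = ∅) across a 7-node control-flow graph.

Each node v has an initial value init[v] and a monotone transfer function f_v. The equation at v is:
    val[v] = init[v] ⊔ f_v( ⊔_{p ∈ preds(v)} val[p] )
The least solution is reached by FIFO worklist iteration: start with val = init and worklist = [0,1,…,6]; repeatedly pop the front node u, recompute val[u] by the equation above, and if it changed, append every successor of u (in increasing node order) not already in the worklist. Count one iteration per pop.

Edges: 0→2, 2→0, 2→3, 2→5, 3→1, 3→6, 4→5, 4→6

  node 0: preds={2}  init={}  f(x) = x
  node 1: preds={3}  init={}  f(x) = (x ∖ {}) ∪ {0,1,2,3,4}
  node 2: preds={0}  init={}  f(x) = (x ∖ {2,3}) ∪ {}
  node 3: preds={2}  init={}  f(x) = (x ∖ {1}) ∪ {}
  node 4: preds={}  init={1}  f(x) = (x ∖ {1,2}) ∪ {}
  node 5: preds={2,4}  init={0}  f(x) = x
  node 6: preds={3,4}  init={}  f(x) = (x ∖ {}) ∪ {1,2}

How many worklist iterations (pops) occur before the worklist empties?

Trace (7 dequeues):
  [1] u=0 | in {} | out {} | ==
  [2] u=1 | in {} | out {0,1,2,3,4} | prev {} | push {}
  [3] u=2 | in {} | out {} | ==
  [4] u=3 | in {} | out {} | ==
  [5] u=4 | in {} | out {1} | ==
  [6] u=5 | in {1} | out {0,1} | prev {0} | push {}
  [7] u=6 | in {1} | out {1,2} | prev {} | push {}

Converged values:
  [0] {}
  [1] {0,1,2,3,4}
  [2] {}
  [3] {}
  [4] {1}
  [5] {0,1}
  [6] {1,2}

7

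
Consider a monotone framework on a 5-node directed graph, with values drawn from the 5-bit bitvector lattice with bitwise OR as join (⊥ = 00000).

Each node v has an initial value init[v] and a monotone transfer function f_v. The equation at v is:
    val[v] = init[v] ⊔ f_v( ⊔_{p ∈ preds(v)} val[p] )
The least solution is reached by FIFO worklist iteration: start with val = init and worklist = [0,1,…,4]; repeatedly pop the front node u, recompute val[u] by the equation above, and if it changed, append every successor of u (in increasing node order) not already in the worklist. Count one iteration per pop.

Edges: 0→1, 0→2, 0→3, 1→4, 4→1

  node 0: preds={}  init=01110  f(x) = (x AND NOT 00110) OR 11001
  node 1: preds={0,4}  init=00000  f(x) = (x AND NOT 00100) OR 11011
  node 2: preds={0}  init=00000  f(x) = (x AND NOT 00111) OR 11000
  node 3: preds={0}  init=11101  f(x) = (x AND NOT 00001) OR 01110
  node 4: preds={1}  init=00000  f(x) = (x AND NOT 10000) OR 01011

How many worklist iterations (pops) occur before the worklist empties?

Iteration log — 6 steps:
  step 1. node 0  ⊔preds=00000  new=11111  old=01110  +wl: 
  step 2. node 1  ⊔preds=11111  new=11011  old=00000  +wl: 
  step 3. node 2  ⊔preds=11111  new=11000  old=00000  +wl: 
  step 4. node 3  ⊔preds=11111  new=11111  old=11101  +wl: 
  step 5. node 4  ⊔preds=11011  new=01011  old=00000  +wl: 1
  step 6. node 1  ⊔preds=11111  new=11011  stable

Least fixpoint reached:
  node 0: 11111
  node 1: 11011
  node 2: 11000
  node 3: 11111
  node 4: 01011

6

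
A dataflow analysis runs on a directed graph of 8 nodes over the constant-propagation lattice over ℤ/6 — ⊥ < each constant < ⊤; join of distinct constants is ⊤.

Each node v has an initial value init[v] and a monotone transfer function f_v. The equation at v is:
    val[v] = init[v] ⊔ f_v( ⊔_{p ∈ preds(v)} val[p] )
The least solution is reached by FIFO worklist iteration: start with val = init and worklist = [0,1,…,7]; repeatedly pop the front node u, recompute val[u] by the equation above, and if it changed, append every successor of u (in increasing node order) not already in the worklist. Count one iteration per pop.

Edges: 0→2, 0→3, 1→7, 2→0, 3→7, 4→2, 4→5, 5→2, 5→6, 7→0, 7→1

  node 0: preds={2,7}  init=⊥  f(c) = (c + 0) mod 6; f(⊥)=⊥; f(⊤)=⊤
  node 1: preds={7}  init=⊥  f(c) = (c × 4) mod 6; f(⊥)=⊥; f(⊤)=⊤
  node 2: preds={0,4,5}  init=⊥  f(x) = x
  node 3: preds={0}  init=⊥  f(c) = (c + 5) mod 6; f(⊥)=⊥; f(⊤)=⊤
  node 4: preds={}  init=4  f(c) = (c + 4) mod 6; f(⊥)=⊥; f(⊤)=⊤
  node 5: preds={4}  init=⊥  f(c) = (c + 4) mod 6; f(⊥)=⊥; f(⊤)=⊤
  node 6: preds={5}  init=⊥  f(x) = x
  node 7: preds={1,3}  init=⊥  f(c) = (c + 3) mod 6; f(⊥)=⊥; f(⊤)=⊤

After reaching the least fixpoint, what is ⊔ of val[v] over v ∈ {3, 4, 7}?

⊤

Iteration log — 21 steps:
  step 1. node 0  ⊔preds=⊥  new=⊥  stable
  step 2. node 1  ⊔preds=⊥  new=⊥  stable
  step 3. node 2  ⊔preds=4  new=4  old=⊥  +wl: 0
  step 4. node 3  ⊔preds=⊥  new=⊥  stable
  step 5. node 4  ⊔preds=⊥  new=4  stable
  step 6. node 5  ⊔preds=4  new=2  old=⊥  +wl: 2
  step 7. node 6  ⊔preds=2  new=2  old=⊥  +wl: 
  step 8. node 7  ⊔preds=⊥  new=⊥  stable
  step 9. node 0  ⊔preds=4  new=4  old=⊥  +wl: 3
  step 10. node 2  ⊔preds=⊤  new=⊤  old=4  +wl: 0
  step 11. node 3  ⊔preds=4  new=3  old=⊥  +wl: 7
  step 12. node 0  ⊔preds=⊤  new=⊤  old=4  +wl: 2,3
  step 13. node 7  ⊔preds=3  new=0  old=⊥  +wl: 0,1
  step 14. node 2  ⊔preds=⊤  new=⊤  stable
  step 15. node 3  ⊔preds=⊤  new=⊤  old=3  +wl: 7
  step 16. node 0  ⊔preds=⊤  new=⊤  stable
  step 17. node 1  ⊔preds=0  new=0  old=⊥  +wl: 
  step 18. node 7  ⊔preds=⊤  new=⊤  old=0  +wl: 0,1
  step 19. node 0  ⊔preds=⊤  new=⊤  stable
  step 20. node 1  ⊔preds=⊤  new=⊤  old=0  +wl: 7
  step 21. node 7  ⊔preds=⊤  new=⊤  stable

Least fixpoint reached:
  node 0: ⊤
  node 1: ⊤
  node 2: ⊤
  node 3: ⊤
  node 4: 4
  node 5: 2
  node 6: 2
  node 7: ⊤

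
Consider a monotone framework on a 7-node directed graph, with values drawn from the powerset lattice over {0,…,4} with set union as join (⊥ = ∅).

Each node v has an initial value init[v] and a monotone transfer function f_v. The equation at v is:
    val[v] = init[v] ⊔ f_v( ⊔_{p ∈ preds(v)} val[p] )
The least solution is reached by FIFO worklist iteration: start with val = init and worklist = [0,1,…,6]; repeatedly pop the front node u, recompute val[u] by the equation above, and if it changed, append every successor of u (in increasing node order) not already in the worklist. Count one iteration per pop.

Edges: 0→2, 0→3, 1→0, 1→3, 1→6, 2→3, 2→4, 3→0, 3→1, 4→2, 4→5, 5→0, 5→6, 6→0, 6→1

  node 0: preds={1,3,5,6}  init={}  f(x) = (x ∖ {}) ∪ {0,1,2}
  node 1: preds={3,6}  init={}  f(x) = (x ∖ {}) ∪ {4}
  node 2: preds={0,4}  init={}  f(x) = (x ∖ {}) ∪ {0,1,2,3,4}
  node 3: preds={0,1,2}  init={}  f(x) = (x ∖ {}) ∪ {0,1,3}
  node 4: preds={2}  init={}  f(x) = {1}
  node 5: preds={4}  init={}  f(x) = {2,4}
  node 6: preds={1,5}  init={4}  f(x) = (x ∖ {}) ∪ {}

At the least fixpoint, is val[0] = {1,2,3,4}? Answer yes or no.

no

Worklist (15 pops):
  #1 pop 0: in={4} → {0,1,2,4} (was {}); enqueue []
  #2 pop 1: in={4} → {4} (was {}); enqueue [0]
  #3 pop 2: in={0,1,2,4} → {0,1,2,3,4} (was {}); enqueue []
  #4 pop 3: in={0,1,2,3,4} → {0,1,2,3,4} (was {}); enqueue [1]
  #5 pop 4: in={0,1,2,3,4} → {1} (was {}); enqueue [2]
  #6 pop 5: in={1} → {2,4} (was {}); enqueue []
  #7 pop 6: in={2,4} → {2,4} (was {4}); enqueue []
  #8 pop 0: in={0,1,2,3,4} → {0,1,2,3,4} (was {0,1,2,4}); enqueue [3]
  #9 pop 1: in={0,1,2,3,4} → {0,1,2,3,4} (was {4}); enqueue [0,6]
  #10 pop 2: in={0,1,2,3,4} → {0,1,2,3,4} (no change)
  #11 pop 3: in={0,1,2,3,4} → {0,1,2,3,4} (no change)
  #12 pop 0: in={0,1,2,3,4} → {0,1,2,3,4} (no change)
  #13 pop 6: in={0,1,2,3,4} → {0,1,2,3,4} (was {2,4}); enqueue [0,1]
  #14 pop 0: in={0,1,2,3,4} → {0,1,2,3,4} (no change)
  #15 pop 1: in={0,1,2,3,4} → {0,1,2,3,4} (no change)

Fixpoint:
  val[0] = {0,1,2,3,4}
  val[1] = {0,1,2,3,4}
  val[2] = {0,1,2,3,4}
  val[3] = {0,1,2,3,4}
  val[4] = {1}
  val[5] = {2,4}
  val[6] = {0,1,2,3,4}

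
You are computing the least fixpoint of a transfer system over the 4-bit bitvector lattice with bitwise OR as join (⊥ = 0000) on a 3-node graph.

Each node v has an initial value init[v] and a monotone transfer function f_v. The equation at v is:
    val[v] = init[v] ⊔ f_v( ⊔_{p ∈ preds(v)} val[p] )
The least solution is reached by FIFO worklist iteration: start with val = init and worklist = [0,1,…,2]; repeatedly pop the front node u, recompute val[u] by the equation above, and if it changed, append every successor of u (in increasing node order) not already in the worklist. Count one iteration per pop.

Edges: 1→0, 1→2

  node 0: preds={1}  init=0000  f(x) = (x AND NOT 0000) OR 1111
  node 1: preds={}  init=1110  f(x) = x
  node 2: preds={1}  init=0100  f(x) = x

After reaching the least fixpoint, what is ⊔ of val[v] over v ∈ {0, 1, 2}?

1111

Iteration log — 3 steps:
  step 1. node 0  ⊔preds=1110  new=1111  old=0000  +wl: 
  step 2. node 1  ⊔preds=0000  new=1110  stable
  step 3. node 2  ⊔preds=1110  new=1110  old=0100  +wl: 

Least fixpoint reached:
  node 0: 1111
  node 1: 1110
  node 2: 1110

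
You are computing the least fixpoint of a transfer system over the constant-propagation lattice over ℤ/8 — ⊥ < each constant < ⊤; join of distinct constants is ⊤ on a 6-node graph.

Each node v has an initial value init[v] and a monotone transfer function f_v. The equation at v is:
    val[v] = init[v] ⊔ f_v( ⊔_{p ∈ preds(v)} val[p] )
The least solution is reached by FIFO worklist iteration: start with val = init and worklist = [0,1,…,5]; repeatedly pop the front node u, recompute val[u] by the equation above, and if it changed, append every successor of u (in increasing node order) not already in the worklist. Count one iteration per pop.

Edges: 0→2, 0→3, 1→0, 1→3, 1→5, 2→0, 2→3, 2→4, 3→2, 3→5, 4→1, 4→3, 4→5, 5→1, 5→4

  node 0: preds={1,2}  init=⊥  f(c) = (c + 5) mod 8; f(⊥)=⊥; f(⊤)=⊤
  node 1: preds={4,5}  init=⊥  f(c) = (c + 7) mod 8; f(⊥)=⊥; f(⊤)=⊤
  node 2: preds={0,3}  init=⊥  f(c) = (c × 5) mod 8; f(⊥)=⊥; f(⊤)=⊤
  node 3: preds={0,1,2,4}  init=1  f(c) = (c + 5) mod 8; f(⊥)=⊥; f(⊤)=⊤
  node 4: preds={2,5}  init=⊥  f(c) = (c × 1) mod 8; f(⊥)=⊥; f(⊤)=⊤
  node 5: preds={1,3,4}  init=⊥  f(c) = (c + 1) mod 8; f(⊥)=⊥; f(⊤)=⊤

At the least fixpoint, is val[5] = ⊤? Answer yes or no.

yes

Iteration log — 16 steps:
  step 1. node 0  ⊔preds=⊥  new=⊥  stable
  step 2. node 1  ⊔preds=⊥  new=⊥  stable
  step 3. node 2  ⊔preds=1  new=5  old=⊥  +wl: 0
  step 4. node 3  ⊔preds=5  new=⊤  old=1  +wl: 2
  step 5. node 4  ⊔preds=5  new=5  old=⊥  +wl: 1,3
  step 6. node 5  ⊔preds=⊤  new=⊤  old=⊥  +wl: 4
  step 7. node 0  ⊔preds=5  new=2  old=⊥  +wl: 
  step 8. node 2  ⊔preds=⊤  new=⊤  old=5  +wl: 0
  step 9. node 1  ⊔preds=⊤  new=⊤  old=⊥  +wl: 5
  step 10. node 3  ⊔preds=⊤  new=⊤  stable
  step 11. node 4  ⊔preds=⊤  new=⊤  old=5  +wl: 1,3
  step 12. node 0  ⊔preds=⊤  new=⊤  old=2  +wl: 2
  step 13. node 5  ⊔preds=⊤  new=⊤  stable
  step 14. node 1  ⊔preds=⊤  new=⊤  stable
  step 15. node 3  ⊔preds=⊤  new=⊤  stable
  step 16. node 2  ⊔preds=⊤  new=⊤  stable

Least fixpoint reached:
  node 0: ⊤
  node 1: ⊤
  node 2: ⊤
  node 3: ⊤
  node 4: ⊤
  node 5: ⊤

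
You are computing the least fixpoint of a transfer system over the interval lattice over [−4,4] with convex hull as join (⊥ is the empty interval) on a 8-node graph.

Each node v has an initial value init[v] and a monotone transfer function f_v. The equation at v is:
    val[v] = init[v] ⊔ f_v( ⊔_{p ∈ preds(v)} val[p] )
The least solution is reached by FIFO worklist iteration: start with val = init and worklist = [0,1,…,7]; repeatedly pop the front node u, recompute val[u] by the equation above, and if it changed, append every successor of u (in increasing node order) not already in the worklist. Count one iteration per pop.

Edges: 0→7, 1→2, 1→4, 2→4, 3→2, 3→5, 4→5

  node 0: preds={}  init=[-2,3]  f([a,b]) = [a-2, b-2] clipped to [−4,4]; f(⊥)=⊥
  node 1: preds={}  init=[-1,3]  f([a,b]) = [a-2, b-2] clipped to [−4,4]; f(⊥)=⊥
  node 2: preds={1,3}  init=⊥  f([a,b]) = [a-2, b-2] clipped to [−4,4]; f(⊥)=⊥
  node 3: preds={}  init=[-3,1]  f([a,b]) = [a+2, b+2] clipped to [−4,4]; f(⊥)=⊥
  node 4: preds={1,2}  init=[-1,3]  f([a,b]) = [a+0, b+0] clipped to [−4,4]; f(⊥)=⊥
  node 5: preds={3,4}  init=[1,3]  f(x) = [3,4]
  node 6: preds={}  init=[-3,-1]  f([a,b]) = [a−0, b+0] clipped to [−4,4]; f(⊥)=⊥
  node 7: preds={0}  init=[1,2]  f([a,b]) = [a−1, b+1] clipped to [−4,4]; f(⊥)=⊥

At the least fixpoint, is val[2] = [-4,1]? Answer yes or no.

Worklist (8 pops):
  #1 pop 0: in=⊥ → [-2,3] (no change)
  #2 pop 1: in=⊥ → [-1,3] (no change)
  #3 pop 2: in=[-3,3] → [-4,1] (was ⊥); enqueue []
  #4 pop 3: in=⊥ → [-3,1] (no change)
  #5 pop 4: in=[-4,3] → [-4,3] (was [-1,3]); enqueue []
  #6 pop 5: in=[-4,3] → [1,4] (was [1,3]); enqueue []
  #7 pop 6: in=⊥ → [-3,-1] (no change)
  #8 pop 7: in=[-2,3] → [-3,4] (was [1,2]); enqueue []

Fixpoint:
  val[0] = [-2,3]
  val[1] = [-1,3]
  val[2] = [-4,1]
  val[3] = [-3,1]
  val[4] = [-4,3]
  val[5] = [1,4]
  val[6] = [-3,-1]
  val[7] = [-3,4]

yes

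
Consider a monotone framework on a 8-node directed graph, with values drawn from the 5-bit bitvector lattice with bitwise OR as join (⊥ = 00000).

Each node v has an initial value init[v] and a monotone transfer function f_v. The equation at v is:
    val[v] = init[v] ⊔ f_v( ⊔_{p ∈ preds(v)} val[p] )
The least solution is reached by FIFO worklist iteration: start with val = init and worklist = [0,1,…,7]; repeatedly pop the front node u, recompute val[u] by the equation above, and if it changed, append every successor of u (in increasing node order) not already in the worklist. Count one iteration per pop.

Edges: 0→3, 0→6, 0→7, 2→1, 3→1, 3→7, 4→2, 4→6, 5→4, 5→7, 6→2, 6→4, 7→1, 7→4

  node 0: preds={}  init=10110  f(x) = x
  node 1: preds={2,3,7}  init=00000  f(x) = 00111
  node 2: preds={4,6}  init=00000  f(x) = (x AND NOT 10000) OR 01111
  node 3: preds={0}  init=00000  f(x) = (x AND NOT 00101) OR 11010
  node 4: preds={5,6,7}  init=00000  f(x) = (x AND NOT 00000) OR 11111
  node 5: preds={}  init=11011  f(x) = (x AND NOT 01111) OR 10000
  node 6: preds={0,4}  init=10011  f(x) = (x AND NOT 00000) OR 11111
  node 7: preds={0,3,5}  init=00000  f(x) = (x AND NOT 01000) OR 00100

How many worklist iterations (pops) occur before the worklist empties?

11

Worklist (11 pops):
  #1 pop 0: in=00000 → 10110 (no change)
  #2 pop 1: in=00000 → 00111 (was 00000); enqueue []
  #3 pop 2: in=10011 → 01111 (was 00000); enqueue [1]
  #4 pop 3: in=10110 → 11010 (was 00000); enqueue []
  #5 pop 4: in=11011 → 11111 (was 00000); enqueue [2]
  #6 pop 5: in=00000 → 11011 (no change)
  #7 pop 6: in=11111 → 11111 (was 10011); enqueue [4]
  #8 pop 7: in=11111 → 10111 (was 00000); enqueue []
  #9 pop 1: in=11111 → 00111 (no change)
  #10 pop 2: in=11111 → 01111 (no change)
  #11 pop 4: in=11111 → 11111 (no change)

Fixpoint:
  val[0] = 10110
  val[1] = 00111
  val[2] = 01111
  val[3] = 11010
  val[4] = 11111
  val[5] = 11011
  val[6] = 11111
  val[7] = 10111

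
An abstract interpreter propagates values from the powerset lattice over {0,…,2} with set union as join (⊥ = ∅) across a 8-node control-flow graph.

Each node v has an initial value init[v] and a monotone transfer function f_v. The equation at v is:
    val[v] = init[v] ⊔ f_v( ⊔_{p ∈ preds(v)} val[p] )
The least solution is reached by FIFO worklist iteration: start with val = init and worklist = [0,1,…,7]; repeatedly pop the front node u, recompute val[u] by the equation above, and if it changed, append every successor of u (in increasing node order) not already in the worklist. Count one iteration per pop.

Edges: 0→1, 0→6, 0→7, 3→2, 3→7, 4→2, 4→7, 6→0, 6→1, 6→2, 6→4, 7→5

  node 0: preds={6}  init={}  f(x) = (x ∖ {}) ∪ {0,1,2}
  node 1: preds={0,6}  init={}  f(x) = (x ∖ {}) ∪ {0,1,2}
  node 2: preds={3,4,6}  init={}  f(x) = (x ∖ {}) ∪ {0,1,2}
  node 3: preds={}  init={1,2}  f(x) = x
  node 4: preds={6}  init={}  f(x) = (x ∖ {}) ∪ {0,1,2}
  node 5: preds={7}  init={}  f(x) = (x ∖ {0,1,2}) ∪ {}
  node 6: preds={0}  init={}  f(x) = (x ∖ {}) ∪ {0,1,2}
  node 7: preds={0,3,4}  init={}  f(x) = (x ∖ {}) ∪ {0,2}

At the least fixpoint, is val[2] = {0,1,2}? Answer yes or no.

yes

Trace (13 dequeues):
  [1] u=0 | in {} | out {0,1,2} | prev {} | push {}
  [2] u=1 | in {0,1,2} | out {0,1,2} | prev {} | push {}
  [3] u=2 | in {1,2} | out {0,1,2} | prev {} | push {}
  [4] u=3 | in {} | out {1,2} | ==
  [5] u=4 | in {} | out {0,1,2} | prev {} | push {2}
  [6] u=5 | in {} | out {} | ==
  [7] u=6 | in {0,1,2} | out {0,1,2} | prev {} | push {0,1,4}
  [8] u=7 | in {0,1,2} | out {0,1,2} | prev {} | push {5}
  [9] u=2 | in {0,1,2} | out {0,1,2} | ==
  [10] u=0 | in {0,1,2} | out {0,1,2} | ==
  [11] u=1 | in {0,1,2} | out {0,1,2} | ==
  [12] u=4 | in {0,1,2} | out {0,1,2} | ==
  [13] u=5 | in {0,1,2} | out {} | ==

Converged values:
  [0] {0,1,2}
  [1] {0,1,2}
  [2] {0,1,2}
  [3] {1,2}
  [4] {0,1,2}
  [5] {}
  [6] {0,1,2}
  [7] {0,1,2}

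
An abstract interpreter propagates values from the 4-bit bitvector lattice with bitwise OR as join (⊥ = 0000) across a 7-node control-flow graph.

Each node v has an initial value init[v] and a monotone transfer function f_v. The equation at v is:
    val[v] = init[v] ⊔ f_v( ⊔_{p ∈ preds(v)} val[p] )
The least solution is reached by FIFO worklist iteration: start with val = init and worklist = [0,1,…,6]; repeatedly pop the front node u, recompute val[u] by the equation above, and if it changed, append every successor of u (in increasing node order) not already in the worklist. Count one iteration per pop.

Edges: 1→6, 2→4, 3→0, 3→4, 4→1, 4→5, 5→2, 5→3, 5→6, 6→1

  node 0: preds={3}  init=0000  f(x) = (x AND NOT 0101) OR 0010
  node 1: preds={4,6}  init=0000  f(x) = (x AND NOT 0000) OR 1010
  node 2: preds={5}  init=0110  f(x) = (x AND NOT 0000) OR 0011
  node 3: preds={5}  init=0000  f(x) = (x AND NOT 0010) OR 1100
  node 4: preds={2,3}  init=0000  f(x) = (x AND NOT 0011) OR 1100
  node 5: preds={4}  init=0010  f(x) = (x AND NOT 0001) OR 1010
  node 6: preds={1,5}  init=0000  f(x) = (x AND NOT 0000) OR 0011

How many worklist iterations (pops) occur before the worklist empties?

Worklist (13 pops):
  #1 pop 0: in=0000 → 0010 (was 0000); enqueue []
  #2 pop 1: in=0000 → 1010 (was 0000); enqueue []
  #3 pop 2: in=0010 → 0111 (was 0110); enqueue []
  #4 pop 3: in=0010 → 1100 (was 0000); enqueue [0]
  #5 pop 4: in=1111 → 1100 (was 0000); enqueue [1]
  #6 pop 5: in=1100 → 1110 (was 0010); enqueue [2,3]
  #7 pop 6: in=1110 → 1111 (was 0000); enqueue []
  #8 pop 0: in=1100 → 1010 (was 0010); enqueue []
  #9 pop 1: in=1111 → 1111 (was 1010); enqueue [6]
  #10 pop 2: in=1110 → 1111 (was 0111); enqueue [4]
  #11 pop 3: in=1110 → 1100 (no change)
  #12 pop 6: in=1111 → 1111 (no change)
  #13 pop 4: in=1111 → 1100 (no change)

Fixpoint:
  val[0] = 1010
  val[1] = 1111
  val[2] = 1111
  val[3] = 1100
  val[4] = 1100
  val[5] = 1110
  val[6] = 1111

13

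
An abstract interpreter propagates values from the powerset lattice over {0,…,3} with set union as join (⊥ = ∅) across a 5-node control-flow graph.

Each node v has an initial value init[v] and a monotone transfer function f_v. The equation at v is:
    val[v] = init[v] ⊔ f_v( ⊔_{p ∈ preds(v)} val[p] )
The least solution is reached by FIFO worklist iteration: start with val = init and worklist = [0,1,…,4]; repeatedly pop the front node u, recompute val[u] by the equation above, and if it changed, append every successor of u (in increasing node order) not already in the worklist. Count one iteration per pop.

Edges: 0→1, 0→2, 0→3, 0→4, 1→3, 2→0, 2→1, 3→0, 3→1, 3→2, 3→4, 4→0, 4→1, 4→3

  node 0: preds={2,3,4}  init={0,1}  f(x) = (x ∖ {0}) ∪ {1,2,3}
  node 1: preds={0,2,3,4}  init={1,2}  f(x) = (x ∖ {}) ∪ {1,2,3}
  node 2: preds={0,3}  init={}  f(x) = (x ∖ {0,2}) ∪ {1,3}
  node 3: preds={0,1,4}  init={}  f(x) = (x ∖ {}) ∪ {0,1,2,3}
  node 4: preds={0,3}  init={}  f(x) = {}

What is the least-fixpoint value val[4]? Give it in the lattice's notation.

{}

Iteration log — 8 steps:
  step 1. node 0  ⊔preds={}  new={0,1,2,3}  old={0,1}  +wl: 
  step 2. node 1  ⊔preds={0,1,2,3}  new={0,1,2,3}  old={1,2}  +wl: 
  step 3. node 2  ⊔preds={0,1,2,3}  new={1,3}  old={}  +wl: 0,1
  step 4. node 3  ⊔preds={0,1,2,3}  new={0,1,2,3}  old={}  +wl: 2
  step 5. node 4  ⊔preds={0,1,2,3}  new={}  stable
  step 6. node 0  ⊔preds={0,1,2,3}  new={0,1,2,3}  stable
  step 7. node 1  ⊔preds={0,1,2,3}  new={0,1,2,3}  stable
  step 8. node 2  ⊔preds={0,1,2,3}  new={1,3}  stable

Least fixpoint reached:
  node 0: {0,1,2,3}
  node 1: {0,1,2,3}
  node 2: {1,3}
  node 3: {0,1,2,3}
  node 4: {}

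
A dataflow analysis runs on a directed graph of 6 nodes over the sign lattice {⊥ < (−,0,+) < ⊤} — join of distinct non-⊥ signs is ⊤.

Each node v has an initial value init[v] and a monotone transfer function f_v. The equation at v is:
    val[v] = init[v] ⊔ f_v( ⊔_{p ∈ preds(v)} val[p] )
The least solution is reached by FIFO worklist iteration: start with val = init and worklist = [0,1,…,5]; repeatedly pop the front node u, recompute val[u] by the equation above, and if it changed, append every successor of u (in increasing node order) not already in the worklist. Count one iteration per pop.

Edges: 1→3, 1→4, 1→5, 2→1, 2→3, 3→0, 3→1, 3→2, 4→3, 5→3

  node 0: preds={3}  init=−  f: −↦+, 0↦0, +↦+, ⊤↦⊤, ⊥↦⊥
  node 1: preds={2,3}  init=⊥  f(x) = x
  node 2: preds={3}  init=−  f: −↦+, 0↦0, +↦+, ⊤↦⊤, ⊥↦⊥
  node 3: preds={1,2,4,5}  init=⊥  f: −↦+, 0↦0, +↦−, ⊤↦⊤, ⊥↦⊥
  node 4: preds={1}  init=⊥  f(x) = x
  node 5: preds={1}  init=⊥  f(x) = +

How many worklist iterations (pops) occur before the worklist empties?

16

Iteration log — 16 steps:
  step 1. node 0  ⊔preds=⊥  new=−  stable
  step 2. node 1  ⊔preds=−  new=−  old=⊥  +wl: 
  step 3. node 2  ⊔preds=⊥  new=−  stable
  step 4. node 3  ⊔preds=−  new=+  old=⊥  +wl: 0,1,2
  step 5. node 4  ⊔preds=−  new=−  old=⊥  +wl: 3
  step 6. node 5  ⊔preds=−  new=+  old=⊥  +wl: 
  step 7. node 0  ⊔preds=+  new=⊤  old=−  +wl: 
  step 8. node 1  ⊔preds=⊤  new=⊤  old=−  +wl: 4,5
  step 9. node 2  ⊔preds=+  new=⊤  old=−  +wl: 1
  step 10. node 3  ⊔preds=⊤  new=⊤  old=+  +wl: 0,2
  step 11. node 4  ⊔preds=⊤  new=⊤  old=−  +wl: 3
  step 12. node 5  ⊔preds=⊤  new=+  stable
  step 13. node 1  ⊔preds=⊤  new=⊤  stable
  step 14. node 0  ⊔preds=⊤  new=⊤  stable
  step 15. node 2  ⊔preds=⊤  new=⊤  stable
  step 16. node 3  ⊔preds=⊤  new=⊤  stable

Least fixpoint reached:
  node 0: ⊤
  node 1: ⊤
  node 2: ⊤
  node 3: ⊤
  node 4: ⊤
  node 5: +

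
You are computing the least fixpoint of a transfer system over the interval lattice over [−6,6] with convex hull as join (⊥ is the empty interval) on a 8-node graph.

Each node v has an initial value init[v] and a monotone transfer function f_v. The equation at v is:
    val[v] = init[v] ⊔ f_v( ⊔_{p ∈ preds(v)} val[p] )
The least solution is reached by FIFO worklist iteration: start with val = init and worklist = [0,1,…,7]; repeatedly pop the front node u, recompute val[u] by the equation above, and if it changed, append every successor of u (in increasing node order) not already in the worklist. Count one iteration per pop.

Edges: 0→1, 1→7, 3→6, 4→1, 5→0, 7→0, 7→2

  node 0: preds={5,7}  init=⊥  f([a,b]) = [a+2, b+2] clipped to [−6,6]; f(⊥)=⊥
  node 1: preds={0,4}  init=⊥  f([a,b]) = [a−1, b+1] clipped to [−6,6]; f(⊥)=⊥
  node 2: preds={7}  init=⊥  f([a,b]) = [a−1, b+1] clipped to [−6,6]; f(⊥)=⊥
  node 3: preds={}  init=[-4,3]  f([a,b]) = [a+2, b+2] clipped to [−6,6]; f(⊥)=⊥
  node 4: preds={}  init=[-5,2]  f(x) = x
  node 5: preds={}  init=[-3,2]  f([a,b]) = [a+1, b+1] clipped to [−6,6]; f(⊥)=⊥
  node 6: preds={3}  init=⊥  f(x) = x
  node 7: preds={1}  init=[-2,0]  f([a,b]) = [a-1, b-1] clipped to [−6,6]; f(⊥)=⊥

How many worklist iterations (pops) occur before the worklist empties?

Iteration log — 14 steps:
  step 1. node 0  ⊔preds=[-3,2]  new=[-1,4]  old=⊥  +wl: 
  step 2. node 1  ⊔preds=[-5,4]  new=[-6,5]  old=⊥  +wl: 
  step 3. node 2  ⊔preds=[-2,0]  new=[-3,1]  old=⊥  +wl: 
  step 4. node 3  ⊔preds=⊥  new=[-4,3]  stable
  step 5. node 4  ⊔preds=⊥  new=[-5,2]  stable
  step 6. node 5  ⊔preds=⊥  new=[-3,2]  stable
  step 7. node 6  ⊔preds=[-4,3]  new=[-4,3]  old=⊥  +wl: 
  step 8. node 7  ⊔preds=[-6,5]  new=[-6,4]  old=[-2,0]  +wl: 0,2
  step 9. node 0  ⊔preds=[-6,4]  new=[-4,6]  old=[-1,4]  +wl: 1
  step 10. node 2  ⊔preds=[-6,4]  new=[-6,5]  old=[-3,1]  +wl: 
  step 11. node 1  ⊔preds=[-5,6]  new=[-6,6]  old=[-6,5]  +wl: 7
  step 12. node 7  ⊔preds=[-6,6]  new=[-6,5]  old=[-6,4]  +wl: 0,2
  step 13. node 0  ⊔preds=[-6,5]  new=[-4,6]  stable
  step 14. node 2  ⊔preds=[-6,5]  new=[-6,6]  old=[-6,5]  +wl: 

Least fixpoint reached:
  node 0: [-4,6]
  node 1: [-6,6]
  node 2: [-6,6]
  node 3: [-4,3]
  node 4: [-5,2]
  node 5: [-3,2]
  node 6: [-4,3]
  node 7: [-6,5]

14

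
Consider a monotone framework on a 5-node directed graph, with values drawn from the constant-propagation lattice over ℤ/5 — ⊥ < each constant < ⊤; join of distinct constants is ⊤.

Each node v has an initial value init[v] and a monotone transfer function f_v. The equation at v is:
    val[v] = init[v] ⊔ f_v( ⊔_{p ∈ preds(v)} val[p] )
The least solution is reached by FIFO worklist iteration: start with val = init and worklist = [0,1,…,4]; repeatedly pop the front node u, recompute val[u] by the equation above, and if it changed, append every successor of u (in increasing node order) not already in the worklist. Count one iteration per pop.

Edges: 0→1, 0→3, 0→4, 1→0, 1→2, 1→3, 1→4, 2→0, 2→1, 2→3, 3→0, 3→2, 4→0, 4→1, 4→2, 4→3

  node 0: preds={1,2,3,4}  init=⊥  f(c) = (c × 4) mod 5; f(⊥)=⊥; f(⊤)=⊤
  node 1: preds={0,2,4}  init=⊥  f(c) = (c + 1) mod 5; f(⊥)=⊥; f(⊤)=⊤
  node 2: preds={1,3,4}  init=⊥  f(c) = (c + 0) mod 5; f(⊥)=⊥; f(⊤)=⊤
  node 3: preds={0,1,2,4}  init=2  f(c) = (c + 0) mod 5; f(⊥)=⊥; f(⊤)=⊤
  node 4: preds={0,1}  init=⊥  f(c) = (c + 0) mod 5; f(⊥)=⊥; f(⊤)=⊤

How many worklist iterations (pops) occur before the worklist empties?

Iteration log — 11 steps:
  step 1. node 0  ⊔preds=2  new=3  old=⊥  +wl: 
  step 2. node 1  ⊔preds=3  new=4  old=⊥  +wl: 0
  step 3. node 2  ⊔preds=⊤  new=⊤  old=⊥  +wl: 1
  step 4. node 3  ⊔preds=⊤  new=⊤  old=2  +wl: 2
  step 5. node 4  ⊔preds=⊤  new=⊤  old=⊥  +wl: 3
  step 6. node 0  ⊔preds=⊤  new=⊤  old=3  +wl: 4
  step 7. node 1  ⊔preds=⊤  new=⊤  old=4  +wl: 0
  step 8. node 2  ⊔preds=⊤  new=⊤  stable
  step 9. node 3  ⊔preds=⊤  new=⊤  stable
  step 10. node 4  ⊔preds=⊤  new=⊤  stable
  step 11. node 0  ⊔preds=⊤  new=⊤  stable

Least fixpoint reached:
  node 0: ⊤
  node 1: ⊤
  node 2: ⊤
  node 3: ⊤
  node 4: ⊤

11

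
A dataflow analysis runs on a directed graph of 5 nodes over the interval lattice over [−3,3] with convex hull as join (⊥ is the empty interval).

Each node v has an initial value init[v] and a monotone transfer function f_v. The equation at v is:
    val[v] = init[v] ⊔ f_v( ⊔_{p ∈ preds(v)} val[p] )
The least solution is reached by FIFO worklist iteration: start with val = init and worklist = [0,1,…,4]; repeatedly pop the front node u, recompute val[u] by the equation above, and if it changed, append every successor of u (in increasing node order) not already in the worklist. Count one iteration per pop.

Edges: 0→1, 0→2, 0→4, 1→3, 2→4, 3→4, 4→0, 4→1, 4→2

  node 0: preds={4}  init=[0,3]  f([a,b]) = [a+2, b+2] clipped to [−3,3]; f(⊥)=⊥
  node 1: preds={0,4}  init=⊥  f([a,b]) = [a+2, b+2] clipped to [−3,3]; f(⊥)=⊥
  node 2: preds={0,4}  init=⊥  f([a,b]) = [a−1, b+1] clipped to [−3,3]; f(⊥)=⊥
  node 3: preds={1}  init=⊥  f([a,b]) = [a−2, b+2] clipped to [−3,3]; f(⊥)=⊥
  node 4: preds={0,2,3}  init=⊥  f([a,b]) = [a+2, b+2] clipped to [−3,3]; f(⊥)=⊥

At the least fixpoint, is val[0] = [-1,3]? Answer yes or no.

no

Iteration log — 8 steps:
  step 1. node 0  ⊔preds=⊥  new=[0,3]  stable
  step 2. node 1  ⊔preds=[0,3]  new=[2,3]  old=⊥  +wl: 
  step 3. node 2  ⊔preds=[0,3]  new=[-1,3]  old=⊥  +wl: 
  step 4. node 3  ⊔preds=[2,3]  new=[0,3]  old=⊥  +wl: 
  step 5. node 4  ⊔preds=[-1,3]  new=[1,3]  old=⊥  +wl: 0,1,2
  step 6. node 0  ⊔preds=[1,3]  new=[0,3]  stable
  step 7. node 1  ⊔preds=[0,3]  new=[2,3]  stable
  step 8. node 2  ⊔preds=[0,3]  new=[-1,3]  stable

Least fixpoint reached:
  node 0: [0,3]
  node 1: [2,3]
  node 2: [-1,3]
  node 3: [0,3]
  node 4: [1,3]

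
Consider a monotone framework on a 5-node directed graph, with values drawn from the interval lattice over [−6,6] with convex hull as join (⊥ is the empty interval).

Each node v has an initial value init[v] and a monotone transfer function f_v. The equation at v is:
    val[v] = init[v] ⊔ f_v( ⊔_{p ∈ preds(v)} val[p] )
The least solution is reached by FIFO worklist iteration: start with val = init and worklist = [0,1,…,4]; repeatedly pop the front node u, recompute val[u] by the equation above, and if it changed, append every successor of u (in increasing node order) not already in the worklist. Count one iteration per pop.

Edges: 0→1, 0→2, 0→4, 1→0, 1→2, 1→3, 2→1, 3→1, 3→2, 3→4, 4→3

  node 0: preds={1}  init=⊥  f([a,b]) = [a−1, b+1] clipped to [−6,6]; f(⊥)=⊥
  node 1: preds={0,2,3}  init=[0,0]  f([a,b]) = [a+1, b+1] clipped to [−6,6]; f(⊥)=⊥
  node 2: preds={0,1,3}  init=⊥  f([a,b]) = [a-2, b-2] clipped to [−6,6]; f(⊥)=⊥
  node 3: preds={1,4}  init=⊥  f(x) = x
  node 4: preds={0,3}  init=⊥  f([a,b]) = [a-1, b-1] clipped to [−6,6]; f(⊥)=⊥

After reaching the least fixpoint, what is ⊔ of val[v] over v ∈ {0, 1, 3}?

Trace (32 dequeues):
  [1] u=0 | in [0,0] | out [-1,1] | prev ⊥ | push {}
  [2] u=1 | in [-1,1] | out [0,2] | prev [0,0] | push {0}
  [3] u=2 | in [-1,2] | out [-3,0] | prev ⊥ | push {1}
  [4] u=3 | in [0,2] | out [0,2] | prev ⊥ | push {2}
  [5] u=4 | in [-1,2] | out [-2,1] | prev ⊥ | push {3}
  [6] u=0 | in [0,2] | out [-1,3] | prev [-1,1] | push {4}
  [7] u=1 | in [-3,3] | out [-2,4] | prev [0,2] | push {0}
  [8] u=2 | in [-2,4] | out [-4,2] | prev [-3,0] | push {1}
  [9] u=3 | in [-2,4] | out [-2,4] | prev [0,2] | push {2}
  [10] u=4 | in [-2,4] | out [-3,3] | prev [-2,1] | push {3}
  [11] u=0 | in [-2,4] | out [-3,5] | prev [-1,3] | push {4}
  [12] u=1 | in [-4,5] | out [-3,6] | prev [-2,4] | push {0}
  [13] u=2 | in [-3,6] | out [-5,4] | prev [-4,2] | push {1}
  [14] u=3 | in [-3,6] | out [-3,6] | prev [-2,4] | push {2}
  [15] u=4 | in [-3,6] | out [-4,5] | prev [-3,3] | push {3}
  [16] u=0 | in [-3,6] | out [-4,6] | prev [-3,5] | push {4}
  [17] u=1 | in [-5,6] | out [-4,6] | prev [-3,6] | push {0}
  [18] u=2 | in [-4,6] | out [-6,4] | prev [-5,4] | push {1}
  [19] u=3 | in [-4,6] | out [-4,6] | prev [-3,6] | push {2}
  [20] u=4 | in [-4,6] | out [-5,5] | prev [-4,5] | push {3}
  [21] u=0 | in [-4,6] | out [-5,6] | prev [-4,6] | push {4}
  [22] u=1 | in [-6,6] | out [-5,6] | prev [-4,6] | push {0}
  [23] u=2 | in [-5,6] | out [-6,4] | ==
  [24] u=3 | in [-5,6] | out [-5,6] | prev [-4,6] | push {1,2}
  [25] u=4 | in [-5,6] | out [-6,5] | prev [-5,5] | push {3}
  [26] u=0 | in [-5,6] | out [-6,6] | prev [-5,6] | push {4}
  [27] u=1 | in [-6,6] | out [-5,6] | ==
  [28] u=2 | in [-6,6] | out [-6,4] | ==
  [29] u=3 | in [-6,6] | out [-6,6] | prev [-5,6] | push {1,2}
  [30] u=4 | in [-6,6] | out [-6,5] | ==
  [31] u=1 | in [-6,6] | out [-5,6] | ==
  [32] u=2 | in [-6,6] | out [-6,4] | ==

Converged values:
  [0] [-6,6]
  [1] [-5,6]
  [2] [-6,4]
  [3] [-6,6]
  [4] [-6,5]

[-6,6]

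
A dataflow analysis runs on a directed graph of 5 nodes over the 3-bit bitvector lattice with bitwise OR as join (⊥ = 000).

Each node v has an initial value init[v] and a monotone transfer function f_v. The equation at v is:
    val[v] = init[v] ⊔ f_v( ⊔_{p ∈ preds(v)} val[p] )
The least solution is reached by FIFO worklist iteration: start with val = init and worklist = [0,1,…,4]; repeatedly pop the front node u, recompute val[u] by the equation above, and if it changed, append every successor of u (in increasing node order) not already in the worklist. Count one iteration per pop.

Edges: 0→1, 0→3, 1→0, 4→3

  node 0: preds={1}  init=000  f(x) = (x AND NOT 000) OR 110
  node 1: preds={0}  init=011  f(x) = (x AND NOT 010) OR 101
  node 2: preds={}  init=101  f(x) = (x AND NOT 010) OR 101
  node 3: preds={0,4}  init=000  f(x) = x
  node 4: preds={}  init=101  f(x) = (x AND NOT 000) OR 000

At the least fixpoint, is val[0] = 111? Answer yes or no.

yes

Worklist (6 pops):
  #1 pop 0: in=011 → 111 (was 000); enqueue []
  #2 pop 1: in=111 → 111 (was 011); enqueue [0]
  #3 pop 2: in=000 → 101 (no change)
  #4 pop 3: in=111 → 111 (was 000); enqueue []
  #5 pop 4: in=000 → 101 (no change)
  #6 pop 0: in=111 → 111 (no change)

Fixpoint:
  val[0] = 111
  val[1] = 111
  val[2] = 101
  val[3] = 111
  val[4] = 101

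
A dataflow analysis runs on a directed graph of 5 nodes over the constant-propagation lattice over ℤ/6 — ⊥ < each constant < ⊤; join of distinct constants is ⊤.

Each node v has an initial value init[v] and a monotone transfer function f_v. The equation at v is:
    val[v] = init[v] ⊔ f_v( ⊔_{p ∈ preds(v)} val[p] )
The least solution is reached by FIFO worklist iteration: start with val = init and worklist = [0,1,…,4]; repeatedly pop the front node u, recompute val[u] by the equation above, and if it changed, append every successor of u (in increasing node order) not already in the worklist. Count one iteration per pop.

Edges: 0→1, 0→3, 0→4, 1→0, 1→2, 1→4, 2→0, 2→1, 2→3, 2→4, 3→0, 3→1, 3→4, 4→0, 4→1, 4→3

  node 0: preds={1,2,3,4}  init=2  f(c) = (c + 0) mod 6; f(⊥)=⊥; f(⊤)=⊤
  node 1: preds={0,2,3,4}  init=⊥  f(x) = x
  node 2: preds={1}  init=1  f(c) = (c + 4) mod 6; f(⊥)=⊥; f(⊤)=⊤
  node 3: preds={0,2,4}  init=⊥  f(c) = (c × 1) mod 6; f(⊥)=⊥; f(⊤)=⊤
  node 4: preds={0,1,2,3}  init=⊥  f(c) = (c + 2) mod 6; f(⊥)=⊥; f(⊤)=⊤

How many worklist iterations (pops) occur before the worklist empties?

8

Worklist (8 pops):
  #1 pop 0: in=1 → ⊤ (was 2); enqueue []
  #2 pop 1: in=⊤ → ⊤ (was ⊥); enqueue [0]
  #3 pop 2: in=⊤ → ⊤ (was 1); enqueue [1]
  #4 pop 3: in=⊤ → ⊤ (was ⊥); enqueue []
  #5 pop 4: in=⊤ → ⊤ (was ⊥); enqueue [3]
  #6 pop 0: in=⊤ → ⊤ (no change)
  #7 pop 1: in=⊤ → ⊤ (no change)
  #8 pop 3: in=⊤ → ⊤ (no change)

Fixpoint:
  val[0] = ⊤
  val[1] = ⊤
  val[2] = ⊤
  val[3] = ⊤
  val[4] = ⊤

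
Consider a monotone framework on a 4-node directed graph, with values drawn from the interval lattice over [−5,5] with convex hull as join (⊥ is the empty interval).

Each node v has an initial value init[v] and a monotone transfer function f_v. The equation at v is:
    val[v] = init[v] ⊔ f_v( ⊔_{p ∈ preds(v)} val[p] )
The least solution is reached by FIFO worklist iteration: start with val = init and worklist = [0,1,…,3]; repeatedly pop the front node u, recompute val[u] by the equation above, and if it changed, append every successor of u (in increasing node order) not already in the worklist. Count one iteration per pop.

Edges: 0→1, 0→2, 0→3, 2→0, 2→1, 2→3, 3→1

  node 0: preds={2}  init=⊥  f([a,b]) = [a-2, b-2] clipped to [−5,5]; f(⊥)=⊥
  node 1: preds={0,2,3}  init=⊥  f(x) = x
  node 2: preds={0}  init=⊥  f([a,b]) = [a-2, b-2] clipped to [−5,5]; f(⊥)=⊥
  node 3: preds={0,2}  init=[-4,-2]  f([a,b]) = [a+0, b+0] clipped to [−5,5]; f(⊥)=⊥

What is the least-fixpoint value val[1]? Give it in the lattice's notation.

Iteration log — 4 steps:
  step 1. node 0  ⊔preds=⊥  new=⊥  stable
  step 2. node 1  ⊔preds=[-4,-2]  new=[-4,-2]  old=⊥  +wl: 
  step 3. node 2  ⊔preds=⊥  new=⊥  stable
  step 4. node 3  ⊔preds=⊥  new=[-4,-2]  stable

Least fixpoint reached:
  node 0: ⊥
  node 1: [-4,-2]
  node 2: ⊥
  node 3: [-4,-2]

[-4,-2]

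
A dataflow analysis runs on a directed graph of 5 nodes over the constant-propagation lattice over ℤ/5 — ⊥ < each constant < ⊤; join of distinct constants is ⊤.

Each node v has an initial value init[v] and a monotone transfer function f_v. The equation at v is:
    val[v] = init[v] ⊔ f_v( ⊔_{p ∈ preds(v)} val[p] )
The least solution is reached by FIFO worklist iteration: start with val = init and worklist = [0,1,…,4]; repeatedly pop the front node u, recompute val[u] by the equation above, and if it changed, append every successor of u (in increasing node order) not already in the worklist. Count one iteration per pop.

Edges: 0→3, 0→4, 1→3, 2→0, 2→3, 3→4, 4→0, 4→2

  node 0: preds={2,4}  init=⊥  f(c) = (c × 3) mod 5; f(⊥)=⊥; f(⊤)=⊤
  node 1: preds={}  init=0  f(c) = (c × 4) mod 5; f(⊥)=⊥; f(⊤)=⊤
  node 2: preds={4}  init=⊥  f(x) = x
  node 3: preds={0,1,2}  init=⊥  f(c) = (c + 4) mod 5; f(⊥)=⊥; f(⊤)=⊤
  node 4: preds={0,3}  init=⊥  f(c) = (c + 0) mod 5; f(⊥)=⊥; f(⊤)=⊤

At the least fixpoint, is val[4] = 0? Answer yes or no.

Iteration log — 14 steps:
  step 1. node 0  ⊔preds=⊥  new=⊥  stable
  step 2. node 1  ⊔preds=⊥  new=0  stable
  step 3. node 2  ⊔preds=⊥  new=⊥  stable
  step 4. node 3  ⊔preds=0  new=4  old=⊥  +wl: 
  step 5. node 4  ⊔preds=4  new=4  old=⊥  +wl: 0,2
  step 6. node 0  ⊔preds=4  new=2  old=⊥  +wl: 3,4
  step 7. node 2  ⊔preds=4  new=4  old=⊥  +wl: 0
  step 8. node 3  ⊔preds=⊤  new=⊤  old=4  +wl: 
  step 9. node 4  ⊔preds=⊤  new=⊤  old=4  +wl: 2
  step 10. node 0  ⊔preds=⊤  new=⊤  old=2  +wl: 3,4
  step 11. node 2  ⊔preds=⊤  new=⊤  old=4  +wl: 0
  step 12. node 3  ⊔preds=⊤  new=⊤  stable
  step 13. node 4  ⊔preds=⊤  new=⊤  stable
  step 14. node 0  ⊔preds=⊤  new=⊤  stable

Least fixpoint reached:
  node 0: ⊤
  node 1: 0
  node 2: ⊤
  node 3: ⊤
  node 4: ⊤

no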